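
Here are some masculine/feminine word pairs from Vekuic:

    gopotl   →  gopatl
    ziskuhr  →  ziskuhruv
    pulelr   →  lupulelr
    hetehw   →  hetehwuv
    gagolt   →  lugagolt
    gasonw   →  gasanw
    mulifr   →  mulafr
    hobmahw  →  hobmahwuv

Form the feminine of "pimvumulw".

"pimvumulw" has second-to-last letter 'l'. The stems whose second-to-last letter is 'l' (pulelr → lupulelr, gagolt → lugagolt) add the prefix lu-.
So pimvumulw → lupimvumulw.

lupimvumulw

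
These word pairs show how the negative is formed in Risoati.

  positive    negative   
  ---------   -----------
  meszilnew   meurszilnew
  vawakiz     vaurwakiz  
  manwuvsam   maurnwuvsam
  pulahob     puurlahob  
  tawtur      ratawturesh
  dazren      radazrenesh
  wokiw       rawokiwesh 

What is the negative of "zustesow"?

zuurstesow

meszilnew and wokiw both end in -w yet inflect differently (meurszilnew, rawokiwesh), so the final letter is not what conditions the rule; the number of vowels is.
"zustesow" has 3 vowels. The stems with 3 vowels (meszilnew → meurszilnew, vawakiz → vaurwakiz, manwuvsam → maurnwuvsam) insert -ur- after the first vowel.
The other pattern: stems with 2 vowels add ra- … -esh around the stem.
So zustesow → zuurstesow.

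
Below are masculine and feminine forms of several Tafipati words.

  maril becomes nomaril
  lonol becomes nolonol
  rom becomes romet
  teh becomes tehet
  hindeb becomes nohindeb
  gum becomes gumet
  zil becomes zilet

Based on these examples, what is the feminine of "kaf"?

"kaf" has 1 vowel. The stems with 1 vowel (rom → romet, zil → zilet, teh → tehet) add -et.
So kaf → kafet.

kafet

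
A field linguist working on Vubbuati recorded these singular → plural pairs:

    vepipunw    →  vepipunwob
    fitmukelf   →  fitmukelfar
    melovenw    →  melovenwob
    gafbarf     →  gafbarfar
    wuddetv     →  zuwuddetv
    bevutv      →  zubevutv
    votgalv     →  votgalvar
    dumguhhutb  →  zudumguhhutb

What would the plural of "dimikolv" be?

dimikolvar

"dimikolv" has second-to-last letter 'l'. The stems whose second-to-last letter is 'l' (fitmukelf → fitmukelfar, votgalv → votgalvar) add -ar.
The other patterns: stems whose second-to-last letter is 'n' add -ob; stems whose second-to-last letter is 't' add the prefix zu-.
So dimikolv → dimikolvar.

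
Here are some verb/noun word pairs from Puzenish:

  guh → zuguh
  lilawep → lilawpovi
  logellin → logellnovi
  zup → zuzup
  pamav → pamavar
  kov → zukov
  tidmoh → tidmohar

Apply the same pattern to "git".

zugit

guh and tidmoh both end in -h yet inflect differently (zuguh, tidmohar), so the final letter is not what conditions the rule; the number of vowels is.
"git" has 1 vowel. The stems with 1 vowel (kov → zukov, zup → zuzup, guh → zuguh) add the prefix zu-.
So git → zugit.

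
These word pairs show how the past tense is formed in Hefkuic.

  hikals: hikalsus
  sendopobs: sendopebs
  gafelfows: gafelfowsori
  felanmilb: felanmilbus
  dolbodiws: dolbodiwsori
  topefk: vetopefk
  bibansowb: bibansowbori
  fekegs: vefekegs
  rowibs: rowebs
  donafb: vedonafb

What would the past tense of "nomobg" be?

bibansowb and felanmilb both end in -b yet inflect differently (bibansowbori, felanmilbus), so the final letter is not what conditions the rule; the second-to-last letter is.
"nomobg" has second-to-last letter 'b'. The stems whose second-to-last letter is 'b' (sendopobs → sendopebs, rowibs → rowebs) change the last vowel to 'e'.
So nomobg → nomebg.

nomebg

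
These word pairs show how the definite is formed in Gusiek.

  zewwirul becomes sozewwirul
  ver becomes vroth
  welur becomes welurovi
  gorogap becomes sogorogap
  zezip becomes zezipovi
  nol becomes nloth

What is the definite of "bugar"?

ver and welur both end in -r yet inflect differently (vroth, welurovi), so the final letter is not what conditions the rule; the number of vowels is.
"bugar" has 2 vowels. The stems with 2 vowels (zezip → zezipovi, welur → welurovi) add -ovi.
So bugar → bugarovi.

bugarovi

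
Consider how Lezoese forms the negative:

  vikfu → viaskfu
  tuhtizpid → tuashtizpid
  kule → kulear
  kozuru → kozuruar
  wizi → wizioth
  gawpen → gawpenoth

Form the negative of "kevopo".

"kevopo" begins with k-. The stems beginning with k- (kule → kulear, kozuru → kozuruar) add -ar.
The other patterns: stems beginning with t- or v- insert -as- after the first vowel; stems beginning with g- or w- add -oth.
So kevopo → kevopoar.

kevopoar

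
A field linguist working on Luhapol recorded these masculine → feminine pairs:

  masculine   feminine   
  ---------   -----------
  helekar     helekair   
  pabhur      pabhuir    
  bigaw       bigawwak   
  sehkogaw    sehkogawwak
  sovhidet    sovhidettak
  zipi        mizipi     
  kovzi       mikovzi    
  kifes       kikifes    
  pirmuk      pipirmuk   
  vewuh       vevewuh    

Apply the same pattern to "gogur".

goguir

helekar and bigaw both have last vowel 'a' yet inflect differently (helekair, bigawwak), so the last vowel is not what conditions the rule; the final letter is.
"gogur" ends in -r. The stems ending in -r (helekar → helekair, pabhur → pabhuir) drop the final letter and add -ir.
So gogur → goguir.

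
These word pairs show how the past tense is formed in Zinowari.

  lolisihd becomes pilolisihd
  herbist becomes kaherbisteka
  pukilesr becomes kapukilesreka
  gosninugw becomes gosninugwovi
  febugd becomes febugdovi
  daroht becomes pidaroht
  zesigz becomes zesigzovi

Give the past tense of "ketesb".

kaketesbeka

"ketesb" has second-to-last letter 's'. The stems whose second-to-last letter is 's' (pukilesr → kapukilesreka, herbist → kaherbisteka) add ka- … -eka around the stem.
So ketesb → kaketesbeka.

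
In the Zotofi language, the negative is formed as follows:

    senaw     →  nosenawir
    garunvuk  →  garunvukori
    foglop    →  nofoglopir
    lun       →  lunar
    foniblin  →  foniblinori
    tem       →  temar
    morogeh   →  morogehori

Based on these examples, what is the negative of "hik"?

lun and foniblin both end in -n yet inflect differently (lunar, foniblinori), so the final letter is not what conditions the rule; the number of vowels is.
"hik" has 1 vowel. The stems with 1 vowel (lun → lunar, tem → temar) add -ar.
The other patterns: stems with 2 vowels add no- … -ir around the stem; stems with 3 vowels add -ori.
So hik → hikar.

hikar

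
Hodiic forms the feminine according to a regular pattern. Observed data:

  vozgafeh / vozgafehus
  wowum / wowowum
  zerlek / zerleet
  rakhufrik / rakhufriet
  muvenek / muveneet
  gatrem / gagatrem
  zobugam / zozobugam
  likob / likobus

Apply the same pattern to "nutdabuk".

"nutdabuk" ends in -k. The stems ending in -k (zerlek → zerleet, muvenek → muveneet, rakhufrik → rakhufriet) drop the final letter and add -et.
The other patterns: stems ending in -m repeat the first consonant+vowel as a prefix; stems ending in -b or -h add -us.
So nutdabuk → nutdabuet.

nutdabuet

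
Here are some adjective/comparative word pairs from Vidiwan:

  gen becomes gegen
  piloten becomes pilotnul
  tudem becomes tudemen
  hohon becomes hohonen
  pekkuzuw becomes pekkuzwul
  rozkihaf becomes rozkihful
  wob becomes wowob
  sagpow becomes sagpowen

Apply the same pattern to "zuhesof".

zuhesful

gen and hohon both end in -n yet inflect differently (gegen, hohonen), so the final letter is not what conditions the rule; the number of vowels is.
"zuhesof" has 3 vowels. The stems with 3 vowels (rozkihaf → rozkihful, pekkuzuw → pekkuzwul, piloten → pilotnul) delete the last vowel and add -ul.
So zuhesof → zuhesful.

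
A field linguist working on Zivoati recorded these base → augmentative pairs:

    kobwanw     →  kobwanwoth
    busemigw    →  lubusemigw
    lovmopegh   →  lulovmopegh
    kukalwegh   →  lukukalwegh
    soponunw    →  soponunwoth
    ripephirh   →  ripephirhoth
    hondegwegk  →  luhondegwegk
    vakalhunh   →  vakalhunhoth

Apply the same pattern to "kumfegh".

kukalwegh and vakalhunh both end in -h yet inflect differently (lukukalwegh, vakalhunhoth), so the final letter is not what conditions the rule; the second-to-last letter is.
"kumfegh" has second-to-last letter 'g'. The stems whose second-to-last letter is 'g' (busemigw → lubusemigw, hondegwegk → luhondegwegk, kukalwegh → lukukalwegh) add the prefix lu-.
So kumfegh → lukumfegh.

lukumfegh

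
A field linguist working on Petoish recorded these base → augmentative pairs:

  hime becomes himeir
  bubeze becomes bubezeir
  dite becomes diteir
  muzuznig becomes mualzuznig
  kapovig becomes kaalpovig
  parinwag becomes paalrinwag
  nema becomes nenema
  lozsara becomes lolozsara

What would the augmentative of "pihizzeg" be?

pialhizzeg

"pihizzeg" ends in -g. The stems ending in -g (muzuznig → mualzuznig, kapovig → kaalpovig, parinwag → paalrinwag) insert -al- after the first vowel.
So pihizzeg → pialhizzeg.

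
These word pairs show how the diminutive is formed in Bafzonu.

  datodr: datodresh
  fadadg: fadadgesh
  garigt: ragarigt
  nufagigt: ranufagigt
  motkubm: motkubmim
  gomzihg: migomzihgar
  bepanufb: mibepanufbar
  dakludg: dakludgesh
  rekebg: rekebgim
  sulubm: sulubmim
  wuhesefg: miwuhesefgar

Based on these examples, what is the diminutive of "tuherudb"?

tuherudbesh

dakludg and rekebg both end in -g yet inflect differently (dakludgesh, rekebgim), so the final letter is not what conditions the rule; the second-to-last letter is.
"tuherudb" has second-to-last letter 'd'. The stems whose second-to-last letter is 'd' (dakludg → dakludgesh, fadadg → fadadgesh, datodr → datodresh) add -esh.
So tuherudb → tuherudbesh.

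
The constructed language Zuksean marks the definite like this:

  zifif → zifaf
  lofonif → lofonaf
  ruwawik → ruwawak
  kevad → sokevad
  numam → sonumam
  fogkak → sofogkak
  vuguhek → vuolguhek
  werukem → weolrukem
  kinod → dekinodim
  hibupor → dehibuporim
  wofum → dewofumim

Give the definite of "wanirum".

ruwawik and fogkak both end in -k yet inflect differently (ruwawak, sofogkak), so the final letter is not what conditions the rule; the last vowel is.
"wanirum" has last vowel 'u'. The one such stem in the data (wofum → dewofumim) adds de- … -im around the stem, so the same rule applies.
The other patterns: stems whose last vowel is 'i' change the last vowel to 'a'; stems whose last vowel is 'a' add the prefix so-; stems whose last vowel is 'e' insert -ol- after the first vowel.
So wanirum → dewanirumim.

dewanirumim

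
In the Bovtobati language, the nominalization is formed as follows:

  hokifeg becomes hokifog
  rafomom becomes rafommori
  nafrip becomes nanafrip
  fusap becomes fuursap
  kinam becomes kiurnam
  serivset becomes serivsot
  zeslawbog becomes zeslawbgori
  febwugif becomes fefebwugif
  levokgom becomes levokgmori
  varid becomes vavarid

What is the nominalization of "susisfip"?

"susisfip" has last vowel 'i'. The stems whose last vowel is 'i' (febwugif → fefebwugif, nafrip → nanafrip, varid → vavarid) repeat the first consonant+vowel as a prefix.
The other patterns: stems whose last vowel is 'o' delete the last vowel and add -ori; stems whose last vowel is 'e' change the last vowel to 'o'; stems whose last vowel is 'a' insert -ur- after the first vowel.
So susisfip → sususisfip.

sususisfip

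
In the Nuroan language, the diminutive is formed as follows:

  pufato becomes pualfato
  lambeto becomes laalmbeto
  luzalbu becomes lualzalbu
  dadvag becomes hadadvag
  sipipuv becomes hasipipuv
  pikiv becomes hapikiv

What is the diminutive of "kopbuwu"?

luzalbu and sipipuv both have last vowel 'u' yet inflect differently (lualzalbu, hasipipuv), so the last vowel is not what conditions the rule; whether the stem ends in a vowel or a consonant is.
"kopbuwu" ends in a vowel. The stems ending in a vowel (pufato → pualfato, lambeto → laalmbeto, luzalbu → lualzalbu) insert -al- after the first vowel.
The other pattern: stems ending in a consonant add the prefix ha-.
So kopbuwu → koalpbuwu.

koalpbuwu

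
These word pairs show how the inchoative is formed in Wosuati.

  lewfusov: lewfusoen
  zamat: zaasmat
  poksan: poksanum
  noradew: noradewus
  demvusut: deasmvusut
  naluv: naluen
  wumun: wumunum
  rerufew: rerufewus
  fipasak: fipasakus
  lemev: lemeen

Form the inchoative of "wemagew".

wemagewus

demvusut and naluv both have last vowel 'u' yet inflect differently (deasmvusut, naluen), so the last vowel is not what conditions the rule; the final letter is.
"wemagew" ends in -w. The stems ending in -w (rerufew → rerufewus, noradew → noradewus) add -us.
So wemagew → wemagewus.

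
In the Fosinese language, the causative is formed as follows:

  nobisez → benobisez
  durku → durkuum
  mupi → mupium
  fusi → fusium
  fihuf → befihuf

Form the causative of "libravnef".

belibravnef

durku and fihuf both have last vowel 'u' yet inflect differently (durkuum, befihuf), so the last vowel is not what conditions the rule; whether the stem ends in a vowel or a consonant is.
"libravnef" ends in a consonant. The stems ending in a consonant (fihuf → befihuf, nobisez → benobisez) add the prefix be-.
So libravnef → belibravnef.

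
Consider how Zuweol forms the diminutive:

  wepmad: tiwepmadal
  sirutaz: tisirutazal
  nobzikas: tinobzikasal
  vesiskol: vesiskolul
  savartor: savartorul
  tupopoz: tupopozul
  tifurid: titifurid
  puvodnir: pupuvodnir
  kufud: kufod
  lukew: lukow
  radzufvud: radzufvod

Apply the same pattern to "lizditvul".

lizditvol

"lizditvul" has last vowel 'u'. The stems whose last vowel is 'u' (kufud → kufod, radzufvud → radzufvod) change the last vowel to 'o'.
So lizditvul → lizditvol.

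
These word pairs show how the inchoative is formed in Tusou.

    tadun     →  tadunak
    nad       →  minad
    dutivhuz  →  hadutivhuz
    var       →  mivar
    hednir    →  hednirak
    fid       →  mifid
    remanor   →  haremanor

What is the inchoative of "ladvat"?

ladvatak

"ladvat" has 2 vowels. The stems with 2 vowels (tadun → tadunak, hednir → hednirak) add -ak.
So ladvat → ladvatak.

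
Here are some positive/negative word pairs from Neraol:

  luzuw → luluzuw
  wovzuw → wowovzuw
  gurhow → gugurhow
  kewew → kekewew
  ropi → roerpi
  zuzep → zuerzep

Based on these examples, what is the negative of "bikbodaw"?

bibikbodaw

"bikbodaw" ends in -w. The stems ending in -w (luzuw → luluzuw, wovzuw → wowovzuw, gurhow → gugurhow) repeat the first consonant+vowel as a prefix.
The other pattern: stems ending in -i or -p insert -er- after the first vowel.
So bikbodaw → bibikbodaw.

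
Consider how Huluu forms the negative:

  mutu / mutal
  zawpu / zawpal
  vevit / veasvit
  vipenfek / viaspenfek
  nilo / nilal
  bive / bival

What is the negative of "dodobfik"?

doasdobfik

bive and vipenfek both have last vowel 'e' yet inflect differently (bival, viaspenfek), so the last vowel is not what conditions the rule; whether the stem ends in a vowel or a consonant is.
"dodobfik" ends in a consonant. The stems ending in a consonant (vevit → veasvit, vipenfek → viaspenfek) insert -as- after the first vowel.
The other pattern: stems ending in a vowel drop the final letter and add -al.
So dodobfik → doasdobfik.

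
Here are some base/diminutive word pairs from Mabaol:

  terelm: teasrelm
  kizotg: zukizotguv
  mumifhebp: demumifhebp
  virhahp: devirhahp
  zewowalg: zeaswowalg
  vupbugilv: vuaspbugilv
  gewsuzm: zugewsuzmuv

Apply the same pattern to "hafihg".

terelm and gewsuzm both end in -m yet inflect differently (teasrelm, zugewsuzmuv), so the final letter is not what conditions the rule; the second-to-last letter is.
"hafihg" has second-to-last letter 'h'. The one such stem in the data (virhahp → devirhahp) adds the prefix de-, so the same rule applies.
The other patterns: stems whose second-to-last letter is 'l' insert -as- after the first vowel; stems whose second-to-last letter is 't' or 'z' add zu- … -uv around the stem.
So hafihg → dehafihg.

dehafihg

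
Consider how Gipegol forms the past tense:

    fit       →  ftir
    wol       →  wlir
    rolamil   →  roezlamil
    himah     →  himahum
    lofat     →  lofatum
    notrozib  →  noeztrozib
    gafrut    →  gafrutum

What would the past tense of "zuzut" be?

fit and gafrut both end in -t yet inflect differently (ftir, gafrutum), so the final letter is not what conditions the rule; the number of vowels is.
"zuzut" has 2 vowels. The stems with 2 vowels (gafrut → gafrutum, lofat → lofatum, himah → himahum) add -um.
The other patterns: stems with 1 vowel delete the last vowel and add -ir; stems with 3 vowels insert -ez- after the first vowel.
So zuzut → zuzutum.

zuzutum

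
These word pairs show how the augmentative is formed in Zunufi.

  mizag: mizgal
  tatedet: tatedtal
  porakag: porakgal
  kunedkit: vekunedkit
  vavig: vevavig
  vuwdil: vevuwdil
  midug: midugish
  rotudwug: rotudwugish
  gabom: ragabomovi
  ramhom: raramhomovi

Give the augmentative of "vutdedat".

vutdedtal

tatedet and kunedkit both end in -t yet inflect differently (tatedtal, vekunedkit), so the final letter is not what conditions the rule; the last vowel is.
"vutdedat" has last vowel 'a'. The stems whose last vowel is 'a' (mizag → mizgal, porakag → porakgal) delete the last vowel and add -al.
So vutdedat → vutdedtal.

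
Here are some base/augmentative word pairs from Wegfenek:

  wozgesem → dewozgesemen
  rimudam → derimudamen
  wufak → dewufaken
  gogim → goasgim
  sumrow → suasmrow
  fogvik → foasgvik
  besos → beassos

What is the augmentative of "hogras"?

dehograsen

wozgesem and gogim both end in -m yet inflect differently (dewozgesemen, goasgim), so the final letter is not what conditions the rule; the last vowel is.
"hogras" has last vowel 'a'. The stems whose last vowel is 'a' (rimudam → derimudamen, wufak → dewufaken) add de- … -en around the stem.
The other pattern: stems whose last vowel is 'i' or 'o' insert -as- after the first vowel.
So hogras → dehograsen.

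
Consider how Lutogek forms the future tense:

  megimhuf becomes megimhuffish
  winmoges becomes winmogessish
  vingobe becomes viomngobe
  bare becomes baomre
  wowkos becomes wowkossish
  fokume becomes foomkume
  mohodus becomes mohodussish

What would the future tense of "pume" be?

puomme

vingobe and winmoges both have last vowel 'e' yet inflect differently (viomngobe, winmogessish), so the last vowel is not what conditions the rule; whether the stem ends in a vowel or a consonant is.
"pume" ends in a vowel. The stems ending in a vowel (vingobe → viomngobe, fokume → foomkume, bare → baomre) insert -om- after the first vowel.
So pume → puomme.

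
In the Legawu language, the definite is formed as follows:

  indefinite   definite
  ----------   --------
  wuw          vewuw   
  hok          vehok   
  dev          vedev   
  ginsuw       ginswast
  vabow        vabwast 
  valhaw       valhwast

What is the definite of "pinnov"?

wuw and ginsuw both end in -w yet inflect differently (vewuw, ginswast), so the final letter is not what conditions the rule; the number of vowels is.
"pinnov" has 2 vowels. The stems with 2 vowels (ginsuw → ginswast, vabow → vabwast, valhaw → valhwast) delete the last vowel and add -ast.
The other pattern: stems with 1 vowel add the prefix ve-.
So pinnov → pinnvast.

pinnvast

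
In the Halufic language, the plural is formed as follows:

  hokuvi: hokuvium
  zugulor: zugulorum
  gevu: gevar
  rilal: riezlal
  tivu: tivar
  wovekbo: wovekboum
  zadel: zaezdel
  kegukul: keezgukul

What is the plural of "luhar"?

kegukul and tivu both have last vowel 'u' yet inflect differently (keezgukul, tivar), so the last vowel is not what conditions the rule; the final letter is.
"luhar" ends in -r. The one such stem in the data (zugulor → zugulorum) adds -um, so the same rule applies.
The other patterns: stems ending in -l insert -ez- after the first vowel; stems ending in -u drop the final letter and add -ar.
So luhar → luharum.

luharum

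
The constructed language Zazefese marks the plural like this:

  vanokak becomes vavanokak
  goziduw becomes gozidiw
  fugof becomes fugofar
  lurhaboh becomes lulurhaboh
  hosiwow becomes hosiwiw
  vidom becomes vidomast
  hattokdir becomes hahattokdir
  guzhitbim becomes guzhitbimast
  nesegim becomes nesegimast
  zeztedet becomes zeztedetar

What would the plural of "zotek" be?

hosiwow and vidom both have last vowel 'o' yet inflect differently (hosiwiw, vidomast), so the last vowel is not what conditions the rule; the final letter is.
"zotek" ends in -k. The one such stem in the data (vanokak → vavanokak) repeats the first consonant+vowel as a prefix (as do lurhaboh, hattokdir), so the same rule applies.
The other patterns: stems ending in -w change the last vowel to 'i'; stems ending in -m add -ast; stems ending in -f or -t add -ar.
So zotek → zozotek.

zozotek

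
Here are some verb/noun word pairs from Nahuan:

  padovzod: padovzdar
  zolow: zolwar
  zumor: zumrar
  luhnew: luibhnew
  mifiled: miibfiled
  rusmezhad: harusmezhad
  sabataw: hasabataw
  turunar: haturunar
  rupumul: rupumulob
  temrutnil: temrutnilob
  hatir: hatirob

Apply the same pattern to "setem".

seibtem

zolow and luhnew both end in -w yet inflect differently (zolwar, luibhnew), so the final letter is not what conditions the rule; the last vowel is.
"setem" has last vowel 'e'. The stems whose last vowel is 'e' (luhnew → luibhnew, mifiled → miibfiled) insert -ib- after the first vowel.
The other patterns: stems whose last vowel is 'o' delete the last vowel and add -ar; stems whose last vowel is 'a' add the prefix ha-; stems whose last vowel is 'i' or 'u' add -ob.
So setem → seibtem.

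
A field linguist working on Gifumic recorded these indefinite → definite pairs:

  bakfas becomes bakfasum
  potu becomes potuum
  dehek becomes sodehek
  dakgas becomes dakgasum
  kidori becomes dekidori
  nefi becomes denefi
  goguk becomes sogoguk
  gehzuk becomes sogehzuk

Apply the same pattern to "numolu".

numoluum

gehzuk and potu both have last vowel 'u' yet inflect differently (sogehzuk, potuum), so the last vowel is not what conditions the rule; the final letter is.
"numolu" ends in -u. The one such stem in the data (potu → potuum) adds -um, so the same rule applies.
So numolu → numoluum.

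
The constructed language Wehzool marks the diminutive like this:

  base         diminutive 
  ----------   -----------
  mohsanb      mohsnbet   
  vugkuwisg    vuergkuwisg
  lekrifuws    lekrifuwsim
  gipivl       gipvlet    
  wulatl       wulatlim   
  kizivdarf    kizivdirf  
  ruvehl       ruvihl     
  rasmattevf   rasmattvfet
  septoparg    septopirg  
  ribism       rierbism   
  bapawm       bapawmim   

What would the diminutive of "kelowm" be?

bapawm and ribism both end in -m yet inflect differently (bapawmim, rierbism), so the final letter is not what conditions the rule; the second-to-last letter is.
"kelowm" has second-to-last letter 'w'. The stems whose second-to-last letter is 'w' (lekrifuws → lekrifuwsim, bapawm → bapawmim) add -im.
So kelowm → kelowmim.

kelowmim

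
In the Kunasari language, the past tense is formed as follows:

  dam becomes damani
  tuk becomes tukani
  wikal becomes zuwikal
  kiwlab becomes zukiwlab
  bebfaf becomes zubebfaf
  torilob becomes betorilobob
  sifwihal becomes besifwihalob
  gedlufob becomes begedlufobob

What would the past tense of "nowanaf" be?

benowanafob

kiwlab and torilob both end in -b yet inflect differently (zukiwlab, betorilobob), so the final letter is not what conditions the rule; the number of vowels is.
"nowanaf" has 3 vowels. The stems with 3 vowels (torilob → betorilobob, sifwihal → besifwihalob, gedlufob → begedlufobob) add be- … -ob around the stem.
The other patterns: stems with 1 vowel add -ani; stems with 2 vowels add the prefix zu-.
So nowanaf → benowanafob.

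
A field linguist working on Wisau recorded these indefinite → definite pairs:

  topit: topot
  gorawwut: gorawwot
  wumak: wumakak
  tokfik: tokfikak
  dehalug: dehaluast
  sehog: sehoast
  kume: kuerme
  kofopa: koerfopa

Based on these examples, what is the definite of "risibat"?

topit and tokfik both have last vowel 'i' yet inflect differently (topot, tokfikak), so the last vowel is not what conditions the rule; the final letter is.
"risibat" ends in -t. The stems ending in -t (topit → topot, gorawwut → gorawwot) change the last vowel to 'o'.
The other patterns: stems ending in -k add -ak; stems ending in -g drop the final letter and add -ast; stems ending in -a or -e insert -er- after the first vowel.
So risibat → risibot.

risibot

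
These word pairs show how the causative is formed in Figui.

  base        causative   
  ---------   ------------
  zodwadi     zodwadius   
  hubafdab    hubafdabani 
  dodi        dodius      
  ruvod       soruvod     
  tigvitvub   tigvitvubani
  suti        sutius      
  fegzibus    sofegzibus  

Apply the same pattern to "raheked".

soraheked

fegzibus and tigvitvub both have last vowel 'u' yet inflect differently (sofegzibus, tigvitvubani), so the last vowel is not what conditions the rule; the final letter is.
"raheked" ends in -d. The one such stem in the data (ruvod → soruvod) adds the prefix so-, so the same rule applies.
The other patterns: stems ending in -i add -us; stems ending in -b add -ani.
So raheked → soraheked.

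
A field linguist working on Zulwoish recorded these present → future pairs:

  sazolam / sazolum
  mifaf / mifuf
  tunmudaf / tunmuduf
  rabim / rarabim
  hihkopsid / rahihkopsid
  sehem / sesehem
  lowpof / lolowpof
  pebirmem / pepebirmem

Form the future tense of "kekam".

kekum

sazolam and rabim both end in -m yet inflect differently (sazolum, rarabim), so the final letter is not what conditions the rule; the last vowel is.
"kekam" has last vowel 'a'. The stems whose last vowel is 'a' (sazolam → sazolum, mifaf → mifuf, tunmudaf → tunmuduf) change the last vowel to 'u'.
The other patterns: stems whose last vowel is 'i' add the prefix ra-; stems whose last vowel is 'e' or 'o' repeat the first consonant+vowel as a prefix.
So kekam → kekum.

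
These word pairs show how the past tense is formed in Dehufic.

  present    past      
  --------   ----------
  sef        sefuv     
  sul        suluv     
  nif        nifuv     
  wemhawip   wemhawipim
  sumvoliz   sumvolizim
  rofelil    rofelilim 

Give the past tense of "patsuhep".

sul and rofelil both end in -l yet inflect differently (suluv, rofelilim), so the final letter is not what conditions the rule; the number of vowels is.
"patsuhep" has 3 vowels. The stems with 3 vowels (wemhawip → wemhawipim, sumvoliz → sumvolizim, rofelil → rofelilim) add -im.
So patsuhep → patsuhepim.

patsuhepim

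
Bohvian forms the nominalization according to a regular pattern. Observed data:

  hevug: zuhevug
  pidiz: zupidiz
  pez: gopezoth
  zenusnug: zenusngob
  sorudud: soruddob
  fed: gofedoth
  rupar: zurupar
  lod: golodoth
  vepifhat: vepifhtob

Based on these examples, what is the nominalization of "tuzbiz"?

pez and pidiz both end in -z yet inflect differently (gopezoth, zupidiz), so the final letter is not what conditions the rule; the number of vowels is.
"tuzbiz" has 2 vowels. The stems with 2 vowels (rupar → zurupar, pidiz → zupidiz, hevug → zuhevug) add the prefix zu-.
So tuzbiz → zutuzbiz.

zutuzbiz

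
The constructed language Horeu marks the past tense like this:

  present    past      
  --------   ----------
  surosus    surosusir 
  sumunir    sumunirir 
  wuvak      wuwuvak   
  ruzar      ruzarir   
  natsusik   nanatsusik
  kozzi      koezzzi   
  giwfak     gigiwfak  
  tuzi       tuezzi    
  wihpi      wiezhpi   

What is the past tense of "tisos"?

natsusik and wihpi both have last vowel 'i' yet inflect differently (nanatsusik, wiezhpi), so the last vowel is not what conditions the rule; the final letter is.
"tisos" ends in -s. The one such stem in the data (surosus → surosusir) adds -ir, so the same rule applies.
The other patterns: stems ending in -k repeat the first consonant+vowel as a prefix; stems ending in -i insert -ez- after the first vowel.
So tisos → tisosir.

tisosir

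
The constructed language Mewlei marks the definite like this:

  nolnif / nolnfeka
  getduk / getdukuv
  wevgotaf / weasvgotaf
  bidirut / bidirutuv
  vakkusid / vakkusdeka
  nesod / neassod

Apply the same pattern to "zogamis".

"zogamis" has last vowel 'i'. The stems whose last vowel is 'i' (nolnif → nolnfeka, vakkusid → vakkusdeka) delete the last vowel and add -eka.
The other patterns: stems whose last vowel is 'u' add -uv; stems whose last vowel is 'a' or 'o' insert -as- after the first vowel.
So zogamis → zogamseka.

zogamseka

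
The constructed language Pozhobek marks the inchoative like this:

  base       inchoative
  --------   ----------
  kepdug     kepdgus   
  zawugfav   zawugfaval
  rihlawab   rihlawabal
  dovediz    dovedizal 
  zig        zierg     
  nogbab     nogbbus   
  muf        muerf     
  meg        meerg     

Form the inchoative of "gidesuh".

gidesuhal

"gidesuh" has 3 vowels. The stems with 3 vowels (rihlawab → rihlawabal, dovediz → dovedizal, zawugfav → zawugfaval) add -al.
The other patterns: stems with 1 vowel insert -er- after the first vowel; stems with 2 vowels delete the last vowel and add -us.
So gidesuh → gidesuhal.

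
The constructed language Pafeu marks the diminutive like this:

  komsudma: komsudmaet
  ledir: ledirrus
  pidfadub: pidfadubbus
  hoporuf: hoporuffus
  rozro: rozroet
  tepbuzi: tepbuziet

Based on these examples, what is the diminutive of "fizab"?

tepbuzi and ledir both have last vowel 'i' yet inflect differently (tepbuziet, ledirrus), so the last vowel is not what conditions the rule; whether the stem ends in a vowel or a consonant is.
"fizab" ends in a consonant. The stems ending in a consonant (pidfadub → pidfadubbus, ledir → ledirrus, hoporuf → hoporuffus) double the final consonant and add -us.
The other pattern: stems ending in a vowel add -et.
So fizab → fizabbus.

fizabbus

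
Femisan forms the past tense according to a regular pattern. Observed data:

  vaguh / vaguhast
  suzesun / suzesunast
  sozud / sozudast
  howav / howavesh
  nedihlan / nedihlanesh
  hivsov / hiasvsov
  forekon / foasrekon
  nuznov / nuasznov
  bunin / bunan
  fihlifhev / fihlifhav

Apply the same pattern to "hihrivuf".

hihrivufast

suzesun and nedihlan both end in -n yet inflect differently (suzesunast, nedihlanesh), so the final letter is not what conditions the rule; the last vowel is.
"hihrivuf" has last vowel 'u'. The stems whose last vowel is 'u' (vaguh → vaguhast, suzesun → suzesunast, sozud → sozudast) add -ast.
The other patterns: stems whose last vowel is 'a' add -esh; stems whose last vowel is 'o' insert -as- after the first vowel; stems whose last vowel is 'e' or 'i' change the last vowel to 'a'.
So hihrivuf → hihrivufast.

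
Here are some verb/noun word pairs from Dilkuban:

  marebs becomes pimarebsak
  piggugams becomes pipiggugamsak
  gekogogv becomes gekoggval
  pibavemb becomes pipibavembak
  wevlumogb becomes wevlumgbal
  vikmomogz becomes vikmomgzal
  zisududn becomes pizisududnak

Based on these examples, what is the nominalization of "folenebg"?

pifolenebgak

"folenebg" has second-to-last letter 'b'. The one such stem in the data (marebs → pimarebsak) adds pi- … -ak around the stem, so the same rule applies.
The other pattern: stems whose second-to-last letter is 'g' delete the last vowel and add -al.
So folenebg → pifolenebgak.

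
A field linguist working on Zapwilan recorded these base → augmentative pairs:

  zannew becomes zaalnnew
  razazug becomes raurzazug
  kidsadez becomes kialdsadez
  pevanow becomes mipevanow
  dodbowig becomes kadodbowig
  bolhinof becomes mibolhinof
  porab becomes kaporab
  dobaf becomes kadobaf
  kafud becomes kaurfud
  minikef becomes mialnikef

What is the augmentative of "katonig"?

minikef and bolhinof both end in -f yet inflect differently (mialnikef, mibolhinof), so the final letter is not what conditions the rule; the last vowel is.
"katonig" has last vowel 'i'. The one such stem in the data (dodbowig → kadodbowig) adds the prefix ka-, so the same rule applies.
So katonig → kakatonig.

kakatonig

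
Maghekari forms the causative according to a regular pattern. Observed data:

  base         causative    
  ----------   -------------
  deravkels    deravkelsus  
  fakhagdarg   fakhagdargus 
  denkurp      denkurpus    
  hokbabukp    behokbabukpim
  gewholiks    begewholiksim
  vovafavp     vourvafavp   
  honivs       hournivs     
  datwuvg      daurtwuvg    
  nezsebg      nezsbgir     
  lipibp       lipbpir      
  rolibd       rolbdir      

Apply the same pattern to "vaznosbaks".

denkurp and hokbabukp both end in -p yet inflect differently (denkurpus, behokbabukpim), so the final letter is not what conditions the rule; the second-to-last letter is.
"vaznosbaks" has second-to-last letter 'k'. The stems whose second-to-last letter is 'k' (hokbabukp → behokbabukpim, gewholiks → begewholiksim) add be- … -im around the stem.
So vaznosbaks → bevaznosbaksim.

bevaznosbaksim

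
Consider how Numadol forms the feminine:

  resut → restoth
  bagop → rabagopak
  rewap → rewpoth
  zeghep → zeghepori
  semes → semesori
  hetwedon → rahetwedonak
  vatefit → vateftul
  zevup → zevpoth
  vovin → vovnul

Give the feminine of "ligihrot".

vovin and hetwedon both end in -n yet inflect differently (vovnul, rahetwedonak), so the final letter is not what conditions the rule; the last vowel is.
"ligihrot" has last vowel 'o'. The stems whose last vowel is 'o' (hetwedon → rahetwedonak, bagop → rabagopak) add ra- … -ak around the stem.
So ligihrot → raligihrotak.

raligihrotak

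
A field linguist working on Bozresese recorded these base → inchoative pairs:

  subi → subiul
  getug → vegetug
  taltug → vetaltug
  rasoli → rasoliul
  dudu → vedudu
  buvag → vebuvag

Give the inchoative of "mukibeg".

vemukibeg

subi and getug both have 2 vowels yet inflect differently (subiul, vegetug), so the number of vowels is not what conditions the rule; the final letter is.
"mukibeg" ends in -g. The stems ending in -g (getug → vegetug, taltug → vetaltug, buvag → vebuvag) add the prefix ve-.
So mukibeg → vemukibeg.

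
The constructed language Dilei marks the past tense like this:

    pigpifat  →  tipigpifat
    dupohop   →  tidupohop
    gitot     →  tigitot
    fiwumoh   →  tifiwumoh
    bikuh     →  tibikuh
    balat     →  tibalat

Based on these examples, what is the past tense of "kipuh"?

tikipuh

Every pair shown (pigpifat → tipigpifat, dupohop → tidupohop, gitot → tigitot, …) follows the same rule: add the prefix ti-.
So kipuh → tikipuh.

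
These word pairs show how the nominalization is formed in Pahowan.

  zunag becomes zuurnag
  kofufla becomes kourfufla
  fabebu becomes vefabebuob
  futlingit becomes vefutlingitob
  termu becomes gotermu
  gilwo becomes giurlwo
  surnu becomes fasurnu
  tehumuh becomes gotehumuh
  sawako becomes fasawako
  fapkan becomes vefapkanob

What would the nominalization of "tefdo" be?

gotefdo

fabebu and termu both end in -u yet inflect differently (vefabebuob, gotermu), so the final letter is not what conditions the rule; the first letter is.
"tefdo" begins with t-. The stems beginning with t- (tehumuh → gotehumuh, termu → gotermu) add the prefix go-.
The other patterns: stems beginning with f- add ve- … -ob around the stem; stems beginning with s- add the prefix fa-; stems beginning with g-, k- or z- insert -ur- after the first vowel.
So tefdo → gotefdo.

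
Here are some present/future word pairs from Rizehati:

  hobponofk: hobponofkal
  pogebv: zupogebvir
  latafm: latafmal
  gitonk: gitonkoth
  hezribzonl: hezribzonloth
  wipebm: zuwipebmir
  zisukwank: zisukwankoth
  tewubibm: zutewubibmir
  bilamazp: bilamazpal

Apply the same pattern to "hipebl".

zuhipeblir

gitonk and hobponofk both end in -k yet inflect differently (gitonkoth, hobponofkal), so the final letter is not what conditions the rule; the second-to-last letter is.
"hipebl" has second-to-last letter 'b'. The stems whose second-to-last letter is 'b' (wipebm → zuwipebmir, tewubibm → zutewubibmir, pogebv → zupogebvir) add zu- … -ir around the stem.
The other patterns: stems whose second-to-last letter is 'n' add -oth; stems whose second-to-last letter is 'f' or 'z' add -al.
So hipebl → zuhipeblir.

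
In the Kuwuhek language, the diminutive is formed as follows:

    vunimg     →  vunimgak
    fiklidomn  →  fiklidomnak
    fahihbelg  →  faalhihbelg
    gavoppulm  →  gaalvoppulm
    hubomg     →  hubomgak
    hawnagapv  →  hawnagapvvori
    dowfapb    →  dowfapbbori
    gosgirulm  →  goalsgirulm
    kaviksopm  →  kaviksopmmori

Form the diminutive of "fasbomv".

kaviksopm and gosgirulm both end in -m yet inflect differently (kaviksopmmori, goalsgirulm), so the final letter is not what conditions the rule; the second-to-last letter is.
"fasbomv" has second-to-last letter 'm'. The stems whose second-to-last letter is 'm' (hubomg → hubomgak, fiklidomn → fiklidomnak, vunimg → vunimgak) add -ak.
The other patterns: stems whose second-to-last letter is 'p' double the final consonant and add -ori; stems whose second-to-last letter is 'l' insert -al- after the first vowel.
So fasbomv → fasbomvak.

fasbomvak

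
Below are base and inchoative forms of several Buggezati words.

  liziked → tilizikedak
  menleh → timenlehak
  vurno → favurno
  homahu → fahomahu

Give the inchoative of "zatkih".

menleh and vurno both have 2 vowels yet inflect differently (timenlehak, favurno), so the number of vowels is not what conditions the rule; whether the stem ends in a vowel or a consonant is.
"zatkih" ends in a consonant. The stems ending in a consonant (liziked → tilizikedak, menleh → timenlehak) add ti- … -ak around the stem.
The other pattern: stems ending in a vowel add the prefix fa-.
So zatkih → tizatkihak.

tizatkihak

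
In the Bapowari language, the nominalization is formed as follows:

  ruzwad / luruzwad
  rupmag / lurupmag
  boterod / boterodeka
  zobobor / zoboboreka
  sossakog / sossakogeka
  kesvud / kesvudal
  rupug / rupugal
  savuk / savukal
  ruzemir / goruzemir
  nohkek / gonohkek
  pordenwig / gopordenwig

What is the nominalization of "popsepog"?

ruzwad and boterod both end in -d yet inflect differently (luruzwad, boterodeka), so the final letter is not what conditions the rule; the last vowel is.
"popsepog" has last vowel 'o'. The stems whose last vowel is 'o' (boterod → boterodeka, zobobor → zoboboreka, sossakog → sossakogeka) add -eka.
So popsepog → popsepogeka.

popsepogeka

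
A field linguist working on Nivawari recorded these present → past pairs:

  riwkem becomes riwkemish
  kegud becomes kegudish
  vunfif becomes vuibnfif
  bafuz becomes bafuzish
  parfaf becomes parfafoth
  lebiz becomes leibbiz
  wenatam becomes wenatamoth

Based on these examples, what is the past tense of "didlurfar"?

didlurfaroth

vunfif and parfaf both end in -f yet inflect differently (vuibnfif, parfafoth), so the final letter is not what conditions the rule; the last vowel is.
"didlurfar" has last vowel 'a'. The stems whose last vowel is 'a' (parfaf → parfafoth, wenatam → wenatamoth) add -oth.
So didlurfar → didlurfaroth.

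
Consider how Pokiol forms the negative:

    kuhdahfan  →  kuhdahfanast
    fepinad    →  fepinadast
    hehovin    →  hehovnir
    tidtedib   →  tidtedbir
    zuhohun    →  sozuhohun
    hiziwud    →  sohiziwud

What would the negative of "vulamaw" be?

vulamawast

kuhdahfan and hehovin both end in -n yet inflect differently (kuhdahfanast, hehovnir), so the final letter is not what conditions the rule; the last vowel is.
"vulamaw" has last vowel 'a'. The stems whose last vowel is 'a' (kuhdahfan → kuhdahfanast, fepinad → fepinadast) add -ast.
The other patterns: stems whose last vowel is 'i' delete the last vowel and add -ir; stems whose last vowel is 'u' add the prefix so-.
So vulamaw → vulamawast.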